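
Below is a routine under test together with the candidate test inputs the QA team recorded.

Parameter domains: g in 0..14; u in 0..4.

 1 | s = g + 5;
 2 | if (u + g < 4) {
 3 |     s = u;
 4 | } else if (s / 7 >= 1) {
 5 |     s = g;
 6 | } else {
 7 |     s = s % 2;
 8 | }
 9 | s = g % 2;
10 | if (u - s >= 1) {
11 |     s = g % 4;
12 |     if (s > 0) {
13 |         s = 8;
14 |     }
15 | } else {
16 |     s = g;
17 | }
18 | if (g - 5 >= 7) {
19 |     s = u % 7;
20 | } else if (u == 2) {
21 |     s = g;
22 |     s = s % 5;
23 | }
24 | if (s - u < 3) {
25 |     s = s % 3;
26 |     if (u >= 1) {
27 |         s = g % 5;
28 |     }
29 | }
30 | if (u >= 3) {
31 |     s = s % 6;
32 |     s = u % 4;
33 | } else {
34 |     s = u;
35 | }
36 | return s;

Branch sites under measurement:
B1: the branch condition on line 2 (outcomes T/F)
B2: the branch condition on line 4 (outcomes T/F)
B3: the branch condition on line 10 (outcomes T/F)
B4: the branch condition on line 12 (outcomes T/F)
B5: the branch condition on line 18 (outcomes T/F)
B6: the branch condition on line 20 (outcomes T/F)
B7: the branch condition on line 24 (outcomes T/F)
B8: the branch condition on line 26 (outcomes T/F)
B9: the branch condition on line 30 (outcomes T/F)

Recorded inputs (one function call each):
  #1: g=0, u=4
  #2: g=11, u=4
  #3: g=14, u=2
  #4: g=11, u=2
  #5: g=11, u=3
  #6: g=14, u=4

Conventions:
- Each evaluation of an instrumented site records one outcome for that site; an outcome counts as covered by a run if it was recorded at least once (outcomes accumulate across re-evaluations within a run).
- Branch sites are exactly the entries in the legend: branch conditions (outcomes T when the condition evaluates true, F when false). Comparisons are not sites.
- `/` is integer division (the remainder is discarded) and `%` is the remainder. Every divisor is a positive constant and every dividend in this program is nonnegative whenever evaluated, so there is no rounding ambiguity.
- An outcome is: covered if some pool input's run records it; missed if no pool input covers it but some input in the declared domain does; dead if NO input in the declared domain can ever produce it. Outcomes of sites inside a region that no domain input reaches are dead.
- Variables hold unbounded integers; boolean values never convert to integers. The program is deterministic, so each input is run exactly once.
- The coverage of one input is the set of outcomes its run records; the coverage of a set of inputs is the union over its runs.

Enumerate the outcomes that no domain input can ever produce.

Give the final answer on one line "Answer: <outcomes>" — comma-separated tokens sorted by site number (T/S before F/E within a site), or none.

checking every outcome against all 75 domain inputs:
  reachable outcomes have witnesses, e.g. B1=T (e.g. g=0, u=0), B1=F (e.g. g=0, u=4), B2=T (e.g. g=2, u=2), B2=F (e.g. g=0, u=4)

Answer: none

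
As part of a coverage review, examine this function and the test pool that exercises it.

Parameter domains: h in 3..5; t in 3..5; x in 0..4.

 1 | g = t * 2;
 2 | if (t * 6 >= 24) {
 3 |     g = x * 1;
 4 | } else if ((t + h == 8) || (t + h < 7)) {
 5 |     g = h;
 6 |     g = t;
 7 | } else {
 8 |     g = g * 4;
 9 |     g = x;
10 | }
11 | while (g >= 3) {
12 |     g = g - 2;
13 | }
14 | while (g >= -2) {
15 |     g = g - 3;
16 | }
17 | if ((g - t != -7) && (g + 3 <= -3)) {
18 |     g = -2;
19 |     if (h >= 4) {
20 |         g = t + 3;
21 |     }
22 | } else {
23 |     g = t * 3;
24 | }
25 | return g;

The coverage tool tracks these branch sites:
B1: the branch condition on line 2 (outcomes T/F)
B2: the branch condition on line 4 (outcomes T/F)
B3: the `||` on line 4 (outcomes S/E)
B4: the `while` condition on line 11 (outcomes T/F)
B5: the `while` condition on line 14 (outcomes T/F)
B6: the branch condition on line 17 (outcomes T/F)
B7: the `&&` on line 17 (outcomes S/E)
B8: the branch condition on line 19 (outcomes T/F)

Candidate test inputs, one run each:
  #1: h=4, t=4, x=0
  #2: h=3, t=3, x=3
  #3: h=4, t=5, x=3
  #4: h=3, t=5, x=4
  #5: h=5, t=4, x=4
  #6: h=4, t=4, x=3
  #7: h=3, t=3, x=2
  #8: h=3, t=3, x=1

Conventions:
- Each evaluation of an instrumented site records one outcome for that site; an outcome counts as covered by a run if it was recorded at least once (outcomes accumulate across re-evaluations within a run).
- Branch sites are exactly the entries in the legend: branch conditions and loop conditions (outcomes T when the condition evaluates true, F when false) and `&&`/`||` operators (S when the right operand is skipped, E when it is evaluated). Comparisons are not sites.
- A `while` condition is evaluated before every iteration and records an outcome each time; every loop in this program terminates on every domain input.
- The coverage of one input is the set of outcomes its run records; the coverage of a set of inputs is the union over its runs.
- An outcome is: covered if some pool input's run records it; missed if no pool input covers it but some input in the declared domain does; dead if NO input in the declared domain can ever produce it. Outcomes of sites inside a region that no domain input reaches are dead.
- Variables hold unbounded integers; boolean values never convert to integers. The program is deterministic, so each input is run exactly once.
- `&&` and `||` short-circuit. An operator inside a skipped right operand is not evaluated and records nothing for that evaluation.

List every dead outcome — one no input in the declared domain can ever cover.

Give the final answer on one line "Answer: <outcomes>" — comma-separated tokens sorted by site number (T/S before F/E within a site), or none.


checking every outcome against all 45 domain inputs:
  B6=T: zero occurrences over every domain input -> dead
  B8=T: zero occurrences over every domain input -> dead
  B8=F: zero occurrences over every domain input -> dead
  reachable outcomes have witnesses, e.g. B1=T (e.g. h=3, t=4, x=0), B1=F (e.g. h=3, t=3, x=0), B2=T (e.g. h=3, t=3, x=0), B2=F (e.g. h=4, t=3, x=0)
Answer: B6=T, B8=T, B8=F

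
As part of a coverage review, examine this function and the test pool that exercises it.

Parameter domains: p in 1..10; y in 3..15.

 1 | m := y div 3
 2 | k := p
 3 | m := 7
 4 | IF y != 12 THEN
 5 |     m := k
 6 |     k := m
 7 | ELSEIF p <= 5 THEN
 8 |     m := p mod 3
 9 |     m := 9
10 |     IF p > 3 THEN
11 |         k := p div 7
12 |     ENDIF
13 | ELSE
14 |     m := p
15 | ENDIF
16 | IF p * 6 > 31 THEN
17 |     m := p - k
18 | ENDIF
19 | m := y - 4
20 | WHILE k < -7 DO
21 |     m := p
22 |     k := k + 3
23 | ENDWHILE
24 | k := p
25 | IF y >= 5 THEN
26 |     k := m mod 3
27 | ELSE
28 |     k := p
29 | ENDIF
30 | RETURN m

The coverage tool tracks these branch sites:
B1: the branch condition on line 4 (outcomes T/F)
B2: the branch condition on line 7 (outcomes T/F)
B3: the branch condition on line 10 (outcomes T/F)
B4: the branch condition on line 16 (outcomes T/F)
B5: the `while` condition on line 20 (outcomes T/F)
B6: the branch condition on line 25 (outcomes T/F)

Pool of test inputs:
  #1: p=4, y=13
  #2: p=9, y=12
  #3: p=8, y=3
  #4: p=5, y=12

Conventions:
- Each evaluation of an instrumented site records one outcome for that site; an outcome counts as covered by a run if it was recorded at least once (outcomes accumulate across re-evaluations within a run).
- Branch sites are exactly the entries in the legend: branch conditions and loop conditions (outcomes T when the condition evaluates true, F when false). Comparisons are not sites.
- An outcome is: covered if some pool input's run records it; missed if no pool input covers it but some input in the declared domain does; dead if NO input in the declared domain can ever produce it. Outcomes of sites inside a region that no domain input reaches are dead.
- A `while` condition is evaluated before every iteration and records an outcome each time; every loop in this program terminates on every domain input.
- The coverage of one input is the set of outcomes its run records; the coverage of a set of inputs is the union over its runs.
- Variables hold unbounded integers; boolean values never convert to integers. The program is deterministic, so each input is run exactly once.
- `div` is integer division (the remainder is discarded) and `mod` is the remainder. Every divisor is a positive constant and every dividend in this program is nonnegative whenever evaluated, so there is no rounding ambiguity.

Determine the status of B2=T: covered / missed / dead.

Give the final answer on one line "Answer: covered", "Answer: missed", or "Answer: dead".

B2=T is recorded by pool input(s) 4 -> covered

Answer: covered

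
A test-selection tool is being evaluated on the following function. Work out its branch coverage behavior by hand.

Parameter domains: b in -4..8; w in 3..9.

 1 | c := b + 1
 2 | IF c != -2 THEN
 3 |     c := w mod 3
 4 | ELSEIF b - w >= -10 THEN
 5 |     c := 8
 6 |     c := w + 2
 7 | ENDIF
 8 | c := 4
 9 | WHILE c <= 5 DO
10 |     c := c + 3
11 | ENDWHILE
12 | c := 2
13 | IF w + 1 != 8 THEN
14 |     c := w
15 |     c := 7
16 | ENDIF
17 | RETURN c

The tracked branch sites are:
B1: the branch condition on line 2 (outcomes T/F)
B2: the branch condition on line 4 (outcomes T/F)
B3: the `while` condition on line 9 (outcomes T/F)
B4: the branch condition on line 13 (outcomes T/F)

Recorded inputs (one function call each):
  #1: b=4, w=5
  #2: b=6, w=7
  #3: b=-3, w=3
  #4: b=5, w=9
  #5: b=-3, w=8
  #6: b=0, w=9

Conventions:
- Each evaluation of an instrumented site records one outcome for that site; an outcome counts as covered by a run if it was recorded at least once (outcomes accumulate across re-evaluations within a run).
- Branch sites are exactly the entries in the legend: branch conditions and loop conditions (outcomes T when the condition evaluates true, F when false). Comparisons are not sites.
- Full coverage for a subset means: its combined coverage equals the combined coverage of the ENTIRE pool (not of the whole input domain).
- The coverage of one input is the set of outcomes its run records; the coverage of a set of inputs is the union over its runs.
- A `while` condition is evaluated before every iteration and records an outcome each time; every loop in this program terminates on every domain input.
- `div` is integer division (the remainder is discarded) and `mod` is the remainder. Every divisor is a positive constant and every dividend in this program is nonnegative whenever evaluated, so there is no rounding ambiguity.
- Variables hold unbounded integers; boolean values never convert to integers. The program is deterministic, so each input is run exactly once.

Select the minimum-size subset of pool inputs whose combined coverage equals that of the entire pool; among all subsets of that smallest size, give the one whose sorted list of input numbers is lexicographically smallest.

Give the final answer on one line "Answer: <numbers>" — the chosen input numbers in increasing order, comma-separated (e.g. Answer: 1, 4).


#1 (b=4, w=5) -> B1->T, B3->T, B3->F, B4->T; covered: B1=T, B3=T, B3=F, B4=T
#2 (b=6, w=7) -> B1->T, B3->T, B3->F, B4->F; covered: B1=T, B3=T, B3=F, B4=F
#3 (b=-3, w=3) -> B1->F, B2->T, B3->T, B3->F, B4->T; covered: B1=F, B2=T, B3=T, B3=F, B4=T
#4 (b=5, w=9) -> B1->T, B3->T, B3->F, B4->T; covered: B1=T, B3=T, B3=F, B4=T
#5 (b=-3, w=8) -> B1->F, B2->F, B3->T, B3->F, B4->T; covered: B1=F, B2=F, B3=T, B3=F, B4=T
#6 (b=0, w=9) -> B1->T, B3->T, B3->F, B4->T; covered: B1=T, B3=T, B3=F, B4=T
union over all inputs: B1=T, B1=F, B2=T, B2=F, B3=T, B3=F, B4=T, B4=F (8 outcomes)
every size-1 subset falls short of the 8 outcomes (best: 5/8)
every size-2 subset falls short of the 8 outcomes (best: 7/8)
at size 3, {2, 3, 5} reaches all 8 outcomes; every lexicographically earlier size-3 subset fails
Answer: 2, 3, 5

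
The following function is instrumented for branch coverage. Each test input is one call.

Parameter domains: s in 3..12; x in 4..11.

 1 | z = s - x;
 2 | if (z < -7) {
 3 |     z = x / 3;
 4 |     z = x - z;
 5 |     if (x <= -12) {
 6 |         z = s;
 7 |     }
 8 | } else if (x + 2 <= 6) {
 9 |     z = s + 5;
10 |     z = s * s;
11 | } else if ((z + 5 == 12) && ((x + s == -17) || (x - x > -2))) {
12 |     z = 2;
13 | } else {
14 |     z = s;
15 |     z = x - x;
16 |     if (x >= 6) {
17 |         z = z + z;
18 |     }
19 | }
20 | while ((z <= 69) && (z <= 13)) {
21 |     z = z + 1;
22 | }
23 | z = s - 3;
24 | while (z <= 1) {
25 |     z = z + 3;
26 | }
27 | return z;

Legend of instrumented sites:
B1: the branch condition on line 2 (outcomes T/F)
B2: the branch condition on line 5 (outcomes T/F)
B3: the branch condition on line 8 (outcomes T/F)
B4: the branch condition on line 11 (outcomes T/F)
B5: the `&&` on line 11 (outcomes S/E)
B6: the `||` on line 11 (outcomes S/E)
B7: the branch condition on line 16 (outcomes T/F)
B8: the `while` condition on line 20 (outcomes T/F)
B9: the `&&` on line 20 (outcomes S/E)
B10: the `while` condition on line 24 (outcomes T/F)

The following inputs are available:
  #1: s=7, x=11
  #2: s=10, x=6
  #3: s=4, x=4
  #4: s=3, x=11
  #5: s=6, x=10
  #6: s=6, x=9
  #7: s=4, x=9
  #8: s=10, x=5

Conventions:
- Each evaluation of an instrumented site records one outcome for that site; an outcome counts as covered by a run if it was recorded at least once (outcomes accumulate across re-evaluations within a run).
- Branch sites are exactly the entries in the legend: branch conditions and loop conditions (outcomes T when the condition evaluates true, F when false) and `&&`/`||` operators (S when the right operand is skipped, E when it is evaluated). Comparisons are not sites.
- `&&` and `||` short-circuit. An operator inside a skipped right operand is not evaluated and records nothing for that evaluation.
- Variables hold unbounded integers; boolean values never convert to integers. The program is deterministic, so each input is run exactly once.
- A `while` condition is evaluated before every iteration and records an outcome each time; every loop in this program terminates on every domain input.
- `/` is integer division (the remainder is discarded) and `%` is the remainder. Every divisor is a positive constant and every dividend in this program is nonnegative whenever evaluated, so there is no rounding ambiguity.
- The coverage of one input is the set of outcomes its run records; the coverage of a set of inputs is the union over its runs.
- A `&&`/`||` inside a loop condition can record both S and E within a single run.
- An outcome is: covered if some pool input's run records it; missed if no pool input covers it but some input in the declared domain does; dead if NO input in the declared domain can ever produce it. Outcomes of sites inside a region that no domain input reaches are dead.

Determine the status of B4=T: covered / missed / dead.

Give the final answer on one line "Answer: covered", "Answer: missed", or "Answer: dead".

no pool input records B4=T
but domain input (s=12, x=5) does record it -> reachable, so missed

Answer: missed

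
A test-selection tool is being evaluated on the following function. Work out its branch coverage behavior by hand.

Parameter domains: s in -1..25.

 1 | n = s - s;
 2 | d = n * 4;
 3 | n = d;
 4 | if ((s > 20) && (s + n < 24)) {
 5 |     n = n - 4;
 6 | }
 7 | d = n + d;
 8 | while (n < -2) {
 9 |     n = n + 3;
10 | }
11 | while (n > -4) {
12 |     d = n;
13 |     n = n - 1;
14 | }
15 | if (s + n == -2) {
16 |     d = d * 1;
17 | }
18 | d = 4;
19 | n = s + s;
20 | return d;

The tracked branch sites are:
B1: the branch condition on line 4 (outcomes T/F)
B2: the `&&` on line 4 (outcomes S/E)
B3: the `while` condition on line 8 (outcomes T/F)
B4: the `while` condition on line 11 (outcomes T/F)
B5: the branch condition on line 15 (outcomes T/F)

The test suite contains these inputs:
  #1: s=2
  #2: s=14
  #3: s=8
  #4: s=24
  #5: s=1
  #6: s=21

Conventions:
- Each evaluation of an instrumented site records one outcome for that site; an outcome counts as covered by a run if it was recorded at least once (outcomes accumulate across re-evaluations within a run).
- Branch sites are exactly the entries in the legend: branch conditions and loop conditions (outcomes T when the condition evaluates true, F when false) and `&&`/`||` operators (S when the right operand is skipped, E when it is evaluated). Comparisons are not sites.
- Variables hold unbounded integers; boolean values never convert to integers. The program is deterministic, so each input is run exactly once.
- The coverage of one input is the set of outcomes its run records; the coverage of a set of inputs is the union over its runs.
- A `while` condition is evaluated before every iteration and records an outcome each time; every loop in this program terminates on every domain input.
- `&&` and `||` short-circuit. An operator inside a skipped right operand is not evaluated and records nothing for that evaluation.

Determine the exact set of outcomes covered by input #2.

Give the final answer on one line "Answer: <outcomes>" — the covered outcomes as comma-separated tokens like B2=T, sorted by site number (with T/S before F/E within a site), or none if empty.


Simulating input #2 (s=14) step by step:
  B2->S, B1->F, B3->F, B4->T, B4->T, B4->T, B4->T, B4->F, B5->F
as a set, this run covers: B1=F, B2=S, B3=F, B4=T, B4=F, B5=F
Answer: B1=F, B2=S, B3=F, B4=T, B4=F, B5=F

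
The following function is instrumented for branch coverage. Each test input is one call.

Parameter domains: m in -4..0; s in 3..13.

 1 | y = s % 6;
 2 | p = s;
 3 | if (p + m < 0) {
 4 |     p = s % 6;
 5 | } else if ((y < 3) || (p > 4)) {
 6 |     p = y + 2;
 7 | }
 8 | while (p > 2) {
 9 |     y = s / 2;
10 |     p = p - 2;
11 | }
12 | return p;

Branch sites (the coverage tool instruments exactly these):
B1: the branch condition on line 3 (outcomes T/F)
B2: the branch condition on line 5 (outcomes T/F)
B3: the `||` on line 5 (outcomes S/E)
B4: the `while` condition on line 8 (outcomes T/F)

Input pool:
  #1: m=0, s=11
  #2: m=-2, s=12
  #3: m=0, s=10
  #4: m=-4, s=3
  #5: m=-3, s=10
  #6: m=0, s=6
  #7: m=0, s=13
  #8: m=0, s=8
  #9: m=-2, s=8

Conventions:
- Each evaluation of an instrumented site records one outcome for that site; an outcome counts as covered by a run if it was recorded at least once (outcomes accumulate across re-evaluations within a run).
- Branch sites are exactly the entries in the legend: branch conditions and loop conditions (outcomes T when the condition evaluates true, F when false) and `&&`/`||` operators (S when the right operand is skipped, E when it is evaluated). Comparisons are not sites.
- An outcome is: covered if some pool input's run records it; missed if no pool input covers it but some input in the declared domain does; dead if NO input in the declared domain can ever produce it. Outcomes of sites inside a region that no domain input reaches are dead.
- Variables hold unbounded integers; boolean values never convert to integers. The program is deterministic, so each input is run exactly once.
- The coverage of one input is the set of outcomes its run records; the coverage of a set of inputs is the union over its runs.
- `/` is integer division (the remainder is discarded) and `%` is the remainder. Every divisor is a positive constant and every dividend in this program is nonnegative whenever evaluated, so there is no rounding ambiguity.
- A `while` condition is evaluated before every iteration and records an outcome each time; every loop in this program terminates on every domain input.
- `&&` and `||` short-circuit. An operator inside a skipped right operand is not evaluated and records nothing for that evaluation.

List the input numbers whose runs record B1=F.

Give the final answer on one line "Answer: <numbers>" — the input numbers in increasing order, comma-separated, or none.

input #1 (m=0, s=11): records B1=F
input #2 (m=-2, s=12): records B1=F
input #3 (m=0, s=10): records B1=F
input #4 (m=-4, s=3): does not record B1=F
input #5 (m=-3, s=10): records B1=F
input #6 (m=0, s=6): records B1=F
input #7 (m=0, s=13): records B1=F
input #8 (m=0, s=8): records B1=F
input #9 (m=-2, s=8): records B1=F

Answer: 1, 2, 3, 5, 6, 7, 8, 9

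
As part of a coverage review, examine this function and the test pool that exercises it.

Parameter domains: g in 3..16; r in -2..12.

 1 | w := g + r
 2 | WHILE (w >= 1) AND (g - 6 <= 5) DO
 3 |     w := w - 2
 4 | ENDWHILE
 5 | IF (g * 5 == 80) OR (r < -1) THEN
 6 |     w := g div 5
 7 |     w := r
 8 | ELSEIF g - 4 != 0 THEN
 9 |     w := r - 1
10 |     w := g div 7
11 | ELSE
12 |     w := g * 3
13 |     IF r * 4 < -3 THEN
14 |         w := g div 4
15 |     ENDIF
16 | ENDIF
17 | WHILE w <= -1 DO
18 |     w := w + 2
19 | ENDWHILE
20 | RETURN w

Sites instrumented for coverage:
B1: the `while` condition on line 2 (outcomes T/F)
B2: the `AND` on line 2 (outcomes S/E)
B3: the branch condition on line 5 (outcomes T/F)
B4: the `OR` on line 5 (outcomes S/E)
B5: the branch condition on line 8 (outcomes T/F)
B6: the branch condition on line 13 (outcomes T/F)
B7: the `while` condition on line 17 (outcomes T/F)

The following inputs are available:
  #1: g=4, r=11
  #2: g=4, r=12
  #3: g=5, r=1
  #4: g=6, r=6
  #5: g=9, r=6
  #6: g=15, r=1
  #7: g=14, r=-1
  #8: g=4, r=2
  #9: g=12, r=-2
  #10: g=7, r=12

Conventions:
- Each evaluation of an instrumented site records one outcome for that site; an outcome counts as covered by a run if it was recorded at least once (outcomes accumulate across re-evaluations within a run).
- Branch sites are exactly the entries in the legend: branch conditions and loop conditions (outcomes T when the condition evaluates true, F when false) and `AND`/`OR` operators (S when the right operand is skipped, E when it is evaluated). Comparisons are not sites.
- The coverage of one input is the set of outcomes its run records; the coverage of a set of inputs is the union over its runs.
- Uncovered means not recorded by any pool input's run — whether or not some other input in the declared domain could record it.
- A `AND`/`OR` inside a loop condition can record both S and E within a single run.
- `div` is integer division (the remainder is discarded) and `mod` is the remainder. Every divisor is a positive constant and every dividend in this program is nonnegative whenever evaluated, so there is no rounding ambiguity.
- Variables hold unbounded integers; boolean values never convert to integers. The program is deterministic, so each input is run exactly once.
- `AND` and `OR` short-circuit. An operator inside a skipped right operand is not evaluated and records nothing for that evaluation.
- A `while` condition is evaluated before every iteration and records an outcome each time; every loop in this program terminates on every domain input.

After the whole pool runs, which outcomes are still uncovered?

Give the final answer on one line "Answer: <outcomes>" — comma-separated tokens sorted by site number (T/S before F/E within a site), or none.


run #1 (g=4, r=11) runs B2->E, B1->T, B2->E, B1->T, B2->E, B1->T, B2->E, B1->T, B2->E, B1->T, B2->E, B1->T, B2->E, B1->T, ...; records B1=T, B1=F, B2=S, B2=E, B3=F, B4=E, B5=F, B6=F, B7=F
run #2 (g=4, r=12) runs B2->E, B1->T, B2->E, B1->T, B2->E, B1->T, B2->E, B1->T, B2->E, B1->T, B2->E, B1->T, B2->E, B1->T, ...; records B1=T, B1=F, B2=S, B2=E, B3=F, B4=E, B5=F, B6=F, B7=F
run #3 (g=5, r=1) runs B2->E, B1->T, B2->E, B1->T, B2->E, B1->T, B2->S, B1->F, B4->E, B3->F, B5->T, B7->F; records B1=T, B1=F, B2=S, B2=E, B3=F, B4=E, B5=T, B7=F
run #4 (g=6, r=6) runs B2->E, B1->T, B2->E, B1->T, B2->E, B1->T, B2->E, B1->T, B2->E, B1->T, B2->E, B1->T, B2->S, B1->F, ...; records B1=T, B1=F, B2=S, B2=E, B3=F, B4=E, B5=T, B7=F
run #5 (g=9, r=6) runs B2->E, B1->T, B2->E, B1->T, B2->E, B1->T, B2->E, B1->T, B2->E, B1->T, B2->E, B1->T, B2->E, B1->T, ...; records B1=T, B1=F, B2=S, B2=E, B3=F, B4=E, B5=T, B7=F
run #6 (g=15, r=1) runs B2->E, B1->F, B4->E, B3->F, B5->T, B7->F; records B1=F, B2=E, B3=F, B4=E, B5=T, B7=F
run #7 (g=14, r=-1) runs B2->E, B1->F, B4->E, B3->F, B5->T, B7->F; records B1=F, B2=E, B3=F, B4=E, B5=T, B7=F
run #8 (g=4, r=2) runs B2->E, B1->T, B2->E, B1->T, B2->E, B1->T, B2->S, B1->F, B4->E, B3->F, B5->F, B6->F, B7->F; records B1=T, B1=F, B2=S, B2=E, B3=F, B4=E, B5=F, B6=F, B7=F
run #9 (g=12, r=-2) runs B2->E, B1->F, B4->E, B3->T, B7->T, B7->F; records B1=F, B2=E, B3=T, B4=E, B7=T, B7=F
run #10 (g=7, r=12) runs B2->E, B1->T, B2->E, B1->T, B2->E, B1->T, B2->E, B1->T, B2->E, B1->T, B2->E, B1->T, B2->E, B1->T, ...; records B1=T, B1=F, B2=S, B2=E, B3=F, B4=E, B5=T, B7=F
union over the pool: B1=T, B1=F, B2=S, B2=E, B3=T, B3=F, B4=E, B5=T, B5=F, B6=F, B7=T, B7=F
uncovered (2 of 14): B4=S, B6=T
Answer: B4=S, B6=T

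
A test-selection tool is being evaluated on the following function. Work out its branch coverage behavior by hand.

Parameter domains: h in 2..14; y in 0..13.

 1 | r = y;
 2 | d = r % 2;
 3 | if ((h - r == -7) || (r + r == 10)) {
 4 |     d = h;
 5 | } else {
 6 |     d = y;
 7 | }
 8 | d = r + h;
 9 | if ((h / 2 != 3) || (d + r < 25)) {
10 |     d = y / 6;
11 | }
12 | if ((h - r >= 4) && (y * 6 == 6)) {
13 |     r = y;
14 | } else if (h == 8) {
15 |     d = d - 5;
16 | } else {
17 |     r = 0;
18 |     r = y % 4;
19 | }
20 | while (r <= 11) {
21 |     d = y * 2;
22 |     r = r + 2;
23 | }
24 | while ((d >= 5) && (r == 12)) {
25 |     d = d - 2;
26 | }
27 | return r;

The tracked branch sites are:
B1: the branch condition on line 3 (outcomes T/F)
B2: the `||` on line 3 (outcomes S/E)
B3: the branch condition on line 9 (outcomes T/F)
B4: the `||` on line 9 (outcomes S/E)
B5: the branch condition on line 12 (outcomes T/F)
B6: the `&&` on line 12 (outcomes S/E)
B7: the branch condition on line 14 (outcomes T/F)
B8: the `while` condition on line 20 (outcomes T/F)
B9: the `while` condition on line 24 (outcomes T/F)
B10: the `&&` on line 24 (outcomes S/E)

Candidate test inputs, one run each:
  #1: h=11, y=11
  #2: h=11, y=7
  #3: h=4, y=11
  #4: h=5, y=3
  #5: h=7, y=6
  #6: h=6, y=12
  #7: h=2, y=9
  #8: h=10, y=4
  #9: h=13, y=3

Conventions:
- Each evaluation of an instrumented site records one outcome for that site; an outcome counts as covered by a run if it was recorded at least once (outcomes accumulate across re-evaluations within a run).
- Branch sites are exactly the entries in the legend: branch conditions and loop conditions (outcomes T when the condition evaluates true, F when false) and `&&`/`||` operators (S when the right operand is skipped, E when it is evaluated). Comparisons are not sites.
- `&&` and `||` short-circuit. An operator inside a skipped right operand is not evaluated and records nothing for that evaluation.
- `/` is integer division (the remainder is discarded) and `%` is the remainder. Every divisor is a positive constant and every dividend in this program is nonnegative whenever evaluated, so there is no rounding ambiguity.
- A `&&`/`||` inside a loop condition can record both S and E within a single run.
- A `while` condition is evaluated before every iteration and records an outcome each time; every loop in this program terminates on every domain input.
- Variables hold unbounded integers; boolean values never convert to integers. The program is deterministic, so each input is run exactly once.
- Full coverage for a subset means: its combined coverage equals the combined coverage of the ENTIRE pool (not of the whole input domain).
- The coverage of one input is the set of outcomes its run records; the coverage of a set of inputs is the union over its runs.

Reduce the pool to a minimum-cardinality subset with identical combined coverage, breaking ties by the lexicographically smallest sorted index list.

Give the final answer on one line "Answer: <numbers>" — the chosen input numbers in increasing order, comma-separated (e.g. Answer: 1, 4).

test 1 (h=11, y=11) hits B1=F, B2=E, B3=T, B4=S, B5=F, B6=S, B7=F, B8=T, B8=F, B9=F, B10=E
test 2 (h=11, y=7) hits B1=F, B2=E, B3=T, B4=S, B5=F, B6=E, B7=F, B8=T, B8=F, B9=F, B10=E
test 3 (h=4, y=11) hits B1=T, B2=S, B3=T, B4=S, B5=F, B6=S, B7=F, B8=T, B8=F, B9=F, B10=E
test 4 (h=5, y=3) hits B1=F, B2=E, B3=T, B4=S, B5=F, B6=S, B7=F, B8=T, B8=F, B9=F, B10=E
test 5 (h=7, y=6) hits B1=F, B2=E, B3=T, B4=E, B5=F, B6=S, B7=F, B8=T, B8=F, B9=T, B9=F, B10=S, B10=E
test 6 (h=6, y=12) hits B1=F, B2=E, B3=F, B4=E, B5=F, B6=S, B7=F, B8=T, B8=F, B9=T, B9=F, B10=S, B10=E
test 7 (h=2, y=9) hits B1=T, B2=S, B3=T, B4=S, B5=F, B6=S, B7=F, B8=T, B8=F, B9=F, B10=E
test 8 (h=10, y=4) hits B1=F, B2=E, B3=T, B4=S, B5=F, B6=E, B7=F, B8=T, B8=F, B9=T, B9=F, B10=S, B10=E
test 9 (h=13, y=3) hits B1=F, B2=E, B3=T, B4=S, B5=F, B6=E, B7=F, B8=T, B8=F, B9=F, B10=E
the full pool covers 18 outcomes: B1=T, B1=F, B2=S, B2=E, B3=T, B3=F, B4=S, B4=E, B5=F, B6=S, B6=E, B7=F, B8=T, B8=F, B9=T, B9=F, B10=S, B10=E
no size-1 subset reaches all 18 outcomes (best union: 13/18)
no size-2 subset reaches all 18 outcomes (best union: 17/18)
inputs {2, 3, 6} (size 3) cover everything; no size-3 subset with a lexicographically smaller index list covers all 18

Answer: 2, 3, 6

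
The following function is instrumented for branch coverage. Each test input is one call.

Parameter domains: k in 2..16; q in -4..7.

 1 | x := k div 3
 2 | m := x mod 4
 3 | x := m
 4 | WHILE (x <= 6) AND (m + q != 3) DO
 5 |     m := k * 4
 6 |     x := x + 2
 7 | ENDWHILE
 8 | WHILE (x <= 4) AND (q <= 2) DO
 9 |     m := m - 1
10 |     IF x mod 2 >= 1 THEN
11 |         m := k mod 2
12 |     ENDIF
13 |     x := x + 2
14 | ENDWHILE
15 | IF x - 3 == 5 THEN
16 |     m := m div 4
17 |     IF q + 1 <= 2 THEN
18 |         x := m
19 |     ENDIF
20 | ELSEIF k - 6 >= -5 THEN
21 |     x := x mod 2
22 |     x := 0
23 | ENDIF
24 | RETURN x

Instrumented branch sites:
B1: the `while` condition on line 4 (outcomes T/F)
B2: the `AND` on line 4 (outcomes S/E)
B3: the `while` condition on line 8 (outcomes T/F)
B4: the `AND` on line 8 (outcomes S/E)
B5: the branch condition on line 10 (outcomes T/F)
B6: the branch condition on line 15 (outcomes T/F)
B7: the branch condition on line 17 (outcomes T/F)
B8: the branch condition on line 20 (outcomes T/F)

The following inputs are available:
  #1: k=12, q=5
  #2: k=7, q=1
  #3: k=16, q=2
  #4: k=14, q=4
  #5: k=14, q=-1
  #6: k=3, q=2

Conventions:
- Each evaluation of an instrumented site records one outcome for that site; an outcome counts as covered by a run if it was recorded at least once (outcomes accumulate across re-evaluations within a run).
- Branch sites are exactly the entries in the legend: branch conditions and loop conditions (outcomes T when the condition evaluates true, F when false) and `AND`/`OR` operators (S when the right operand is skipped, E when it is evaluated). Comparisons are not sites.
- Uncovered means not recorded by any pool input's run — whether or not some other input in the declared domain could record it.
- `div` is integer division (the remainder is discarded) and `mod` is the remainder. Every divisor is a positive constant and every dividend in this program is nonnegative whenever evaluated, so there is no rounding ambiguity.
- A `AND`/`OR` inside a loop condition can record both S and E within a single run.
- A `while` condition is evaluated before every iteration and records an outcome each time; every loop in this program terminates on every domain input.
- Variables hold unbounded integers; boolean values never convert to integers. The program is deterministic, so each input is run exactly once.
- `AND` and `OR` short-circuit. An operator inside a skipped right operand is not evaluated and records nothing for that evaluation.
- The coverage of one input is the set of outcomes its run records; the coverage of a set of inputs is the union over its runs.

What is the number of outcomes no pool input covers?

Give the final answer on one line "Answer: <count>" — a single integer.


#1 (k=12, q=5) -> covered: B1=T, B1=F, B2=S, B2=E, B3=F, B4=S, B6=T, B7=F
#2 (k=7, q=1) -> covered: B1=F, B2=E, B3=T, B3=F, B4=S, B4=E, B5=F, B6=F, B8=T
#3 (k=16, q=2) -> covered: B1=F, B2=E, B3=T, B3=F, B4=S, B4=E, B5=T, B6=F, B8=T
#4 (k=14, q=4) -> covered: B1=T, B1=F, B2=S, B2=E, B3=F, B4=S, B6=T, B7=F
#5 (k=14, q=-1) -> covered: B1=T, B1=F, B2=S, B2=E, B3=F, B4=S, B6=T, B7=T
#6 (k=3, q=2) -> covered: B1=F, B2=E, B3=T, B3=F, B4=S, B4=E, B5=T, B6=F, B8=T
union over the pool: B1=T, B1=F, B2=S, B2=E, B3=T, B3=F, B4=S, B4=E, B5=T, B5=F, B6=T, B6=F, B7=T, B7=F, B8=T
uncovered (1 of 16): B8=F
Answer: 1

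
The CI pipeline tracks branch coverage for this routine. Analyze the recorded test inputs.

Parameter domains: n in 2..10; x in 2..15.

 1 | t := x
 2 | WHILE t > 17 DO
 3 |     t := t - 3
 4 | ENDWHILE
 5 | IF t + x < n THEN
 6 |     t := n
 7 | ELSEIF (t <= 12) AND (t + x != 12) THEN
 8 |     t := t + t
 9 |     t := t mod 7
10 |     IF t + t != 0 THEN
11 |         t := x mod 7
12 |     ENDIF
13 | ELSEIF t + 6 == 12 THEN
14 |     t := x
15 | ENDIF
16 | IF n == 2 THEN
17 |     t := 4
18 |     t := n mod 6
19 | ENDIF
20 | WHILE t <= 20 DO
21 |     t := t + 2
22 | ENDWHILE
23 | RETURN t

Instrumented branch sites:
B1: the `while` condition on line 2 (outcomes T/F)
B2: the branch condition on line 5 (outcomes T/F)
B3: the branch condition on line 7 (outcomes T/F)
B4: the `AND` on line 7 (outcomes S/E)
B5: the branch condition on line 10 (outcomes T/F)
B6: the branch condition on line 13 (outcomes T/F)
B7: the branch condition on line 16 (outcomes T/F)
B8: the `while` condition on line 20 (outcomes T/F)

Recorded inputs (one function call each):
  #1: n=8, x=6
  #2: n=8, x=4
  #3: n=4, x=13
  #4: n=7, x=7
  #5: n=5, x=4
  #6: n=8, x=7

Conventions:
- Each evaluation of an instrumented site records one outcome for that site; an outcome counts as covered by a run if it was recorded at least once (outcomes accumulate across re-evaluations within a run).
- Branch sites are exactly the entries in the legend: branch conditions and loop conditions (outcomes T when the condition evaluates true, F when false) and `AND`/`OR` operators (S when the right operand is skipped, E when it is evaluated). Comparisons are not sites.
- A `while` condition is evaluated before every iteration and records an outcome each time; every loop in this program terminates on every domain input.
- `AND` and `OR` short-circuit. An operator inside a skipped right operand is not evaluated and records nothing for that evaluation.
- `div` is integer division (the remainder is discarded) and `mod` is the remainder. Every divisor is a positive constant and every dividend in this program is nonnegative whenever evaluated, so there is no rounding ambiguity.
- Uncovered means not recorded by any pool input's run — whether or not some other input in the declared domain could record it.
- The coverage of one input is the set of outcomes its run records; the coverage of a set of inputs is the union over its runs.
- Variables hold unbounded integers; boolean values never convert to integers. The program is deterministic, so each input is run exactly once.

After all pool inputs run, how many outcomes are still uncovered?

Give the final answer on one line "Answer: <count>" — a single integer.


input #1, n=8, x=6: events B1->F, B2->F, B4->E, B3->F, B6->T, B7->F, B8->T, B8->T, B8->T, B8->T, B8->T, B8->T, B8->T, B8->T, ...; outcomes B1=F, B2=F, B3=F, B4=E, B6=T, B7=F, B8=T, B8=F
input #2, n=8, x=4: events B1->F, B2->F, B4->E, B3->T, B5->T, B7->F, B8->T, B8->T, B8->T, B8->T, B8->T, B8->T, B8->T, B8->T, ...; outcomes B1=F, B2=F, B3=T, B4=E, B5=T, B7=F, B8=T, B8=F
input #3, n=4, x=13: events B1->F, B2->F, B4->S, B3->F, B6->F, B7->F, B8->T, B8->T, B8->T, B8->T, B8->F; outcomes B1=F, B2=F, B3=F, B4=S, B6=F, B7=F, B8=T, B8=F
input #4, n=7, x=7: events B1->F, B2->F, B4->E, B3->T, B5->F, B7->F, B8->T, B8->T, B8->T, B8->T, B8->T, B8->T, B8->T, B8->T, ...; outcomes B1=F, B2=F, B3=T, B4=E, B5=F, B7=F, B8=T, B8=F
input #5, n=5, x=4: events B1->F, B2->F, B4->E, B3->T, B5->T, B7->F, B8->T, B8->T, B8->T, B8->T, B8->T, B8->T, B8->T, B8->T, ...; outcomes B1=F, B2=F, B3=T, B4=E, B5=T, B7=F, B8=T, B8=F
input #6, n=8, x=7: events B1->F, B2->F, B4->E, B3->T, B5->F, B7->F, B8->T, B8->T, B8->T, B8->T, B8->T, B8->T, B8->T, B8->T, ...; outcomes B1=F, B2=F, B3=T, B4=E, B5=F, B7=F, B8=T, B8=F
union over the pool: B1=F, B2=F, B3=T, B3=F, B4=S, B4=E, B5=T, B5=F, B6=T, B6=F, B7=F, B8=T, B8=F
uncovered (3 of 16): B1=T, B2=T, B7=T
Answer: 3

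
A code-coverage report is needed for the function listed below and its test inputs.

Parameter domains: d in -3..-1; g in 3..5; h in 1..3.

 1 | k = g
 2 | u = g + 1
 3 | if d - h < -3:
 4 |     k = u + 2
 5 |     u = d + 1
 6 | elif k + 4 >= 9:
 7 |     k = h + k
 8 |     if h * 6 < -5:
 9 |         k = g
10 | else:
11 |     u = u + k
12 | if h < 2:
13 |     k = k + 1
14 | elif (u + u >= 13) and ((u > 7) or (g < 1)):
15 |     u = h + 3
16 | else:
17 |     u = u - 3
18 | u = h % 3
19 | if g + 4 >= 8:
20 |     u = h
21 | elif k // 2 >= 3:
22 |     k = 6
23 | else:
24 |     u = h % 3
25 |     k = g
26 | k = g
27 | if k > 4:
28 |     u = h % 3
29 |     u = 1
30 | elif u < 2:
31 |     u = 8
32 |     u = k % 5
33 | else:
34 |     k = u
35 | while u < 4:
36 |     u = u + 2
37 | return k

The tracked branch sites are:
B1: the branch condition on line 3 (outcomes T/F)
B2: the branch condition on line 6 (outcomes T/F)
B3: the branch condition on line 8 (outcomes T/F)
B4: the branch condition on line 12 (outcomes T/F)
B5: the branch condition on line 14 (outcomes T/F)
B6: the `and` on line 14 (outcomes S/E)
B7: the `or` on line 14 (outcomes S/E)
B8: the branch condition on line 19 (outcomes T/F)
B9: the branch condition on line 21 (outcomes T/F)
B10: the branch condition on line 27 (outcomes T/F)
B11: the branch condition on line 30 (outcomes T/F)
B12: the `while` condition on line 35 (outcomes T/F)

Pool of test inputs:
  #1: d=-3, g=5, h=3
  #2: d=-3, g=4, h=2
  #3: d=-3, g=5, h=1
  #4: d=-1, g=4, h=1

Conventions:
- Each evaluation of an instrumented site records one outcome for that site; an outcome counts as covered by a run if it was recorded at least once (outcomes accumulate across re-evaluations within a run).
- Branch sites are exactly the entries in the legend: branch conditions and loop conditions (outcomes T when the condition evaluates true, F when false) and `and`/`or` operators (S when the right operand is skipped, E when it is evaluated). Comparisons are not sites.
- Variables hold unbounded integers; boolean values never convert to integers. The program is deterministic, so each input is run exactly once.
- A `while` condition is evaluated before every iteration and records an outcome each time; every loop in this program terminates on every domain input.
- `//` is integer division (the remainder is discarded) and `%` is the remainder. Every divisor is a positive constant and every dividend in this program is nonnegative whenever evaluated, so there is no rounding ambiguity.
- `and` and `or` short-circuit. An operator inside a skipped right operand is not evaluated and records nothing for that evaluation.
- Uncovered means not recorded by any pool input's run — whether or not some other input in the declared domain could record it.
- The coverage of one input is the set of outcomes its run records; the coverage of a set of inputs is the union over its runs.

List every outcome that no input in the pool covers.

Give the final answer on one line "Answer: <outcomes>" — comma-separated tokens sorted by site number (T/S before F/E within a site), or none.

#1 (d=-3, g=5, h=3) -> B1->T, B4->F, B6->S, B5->F, B8->T, B10->T, B12->T, B12->T, B12->F; covered: B1=T, B4=F, B5=F, B6=S, B8=T, B10=T, B12=T, B12=F
#2 (d=-3, g=4, h=2) -> B1->T, B4->F, B6->S, B5->F, B8->T, B10->F, B11->F, B12->T, B12->F; covered: B1=T, B4=F, B5=F, B6=S, B8=T, B10=F, B11=F, B12=T, B12=F
#3 (d=-3, g=5, h=1) -> B1->T, B4->T, B8->T, B10->T, B12->T, B12->T, B12->F; covered: B1=T, B4=T, B8=T, B10=T, B12=T, B12=F
#4 (d=-1, g=4, h=1) -> B1->F, B2->F, B4->T, B8->T, B10->F, B11->T, B12->F; covered: B1=F, B2=F, B4=T, B8=T, B10=F, B11=T, B12=F
union over the pool: B1=T, B1=F, B2=F, B4=T, B4=F, B5=F, B6=S, B8=T, B10=T, B10=F, B11=T, B11=F, B12=T, B12=F
uncovered (10 of 24): B2=T, B3=T, B3=F, B5=T, B6=E, B7=S, B7=E, B8=F, B9=T, B9=F

Answer: B2=T, B3=T, B3=F, B5=T, B6=E, B7=S, B7=E, B8=F, B9=T, B9=F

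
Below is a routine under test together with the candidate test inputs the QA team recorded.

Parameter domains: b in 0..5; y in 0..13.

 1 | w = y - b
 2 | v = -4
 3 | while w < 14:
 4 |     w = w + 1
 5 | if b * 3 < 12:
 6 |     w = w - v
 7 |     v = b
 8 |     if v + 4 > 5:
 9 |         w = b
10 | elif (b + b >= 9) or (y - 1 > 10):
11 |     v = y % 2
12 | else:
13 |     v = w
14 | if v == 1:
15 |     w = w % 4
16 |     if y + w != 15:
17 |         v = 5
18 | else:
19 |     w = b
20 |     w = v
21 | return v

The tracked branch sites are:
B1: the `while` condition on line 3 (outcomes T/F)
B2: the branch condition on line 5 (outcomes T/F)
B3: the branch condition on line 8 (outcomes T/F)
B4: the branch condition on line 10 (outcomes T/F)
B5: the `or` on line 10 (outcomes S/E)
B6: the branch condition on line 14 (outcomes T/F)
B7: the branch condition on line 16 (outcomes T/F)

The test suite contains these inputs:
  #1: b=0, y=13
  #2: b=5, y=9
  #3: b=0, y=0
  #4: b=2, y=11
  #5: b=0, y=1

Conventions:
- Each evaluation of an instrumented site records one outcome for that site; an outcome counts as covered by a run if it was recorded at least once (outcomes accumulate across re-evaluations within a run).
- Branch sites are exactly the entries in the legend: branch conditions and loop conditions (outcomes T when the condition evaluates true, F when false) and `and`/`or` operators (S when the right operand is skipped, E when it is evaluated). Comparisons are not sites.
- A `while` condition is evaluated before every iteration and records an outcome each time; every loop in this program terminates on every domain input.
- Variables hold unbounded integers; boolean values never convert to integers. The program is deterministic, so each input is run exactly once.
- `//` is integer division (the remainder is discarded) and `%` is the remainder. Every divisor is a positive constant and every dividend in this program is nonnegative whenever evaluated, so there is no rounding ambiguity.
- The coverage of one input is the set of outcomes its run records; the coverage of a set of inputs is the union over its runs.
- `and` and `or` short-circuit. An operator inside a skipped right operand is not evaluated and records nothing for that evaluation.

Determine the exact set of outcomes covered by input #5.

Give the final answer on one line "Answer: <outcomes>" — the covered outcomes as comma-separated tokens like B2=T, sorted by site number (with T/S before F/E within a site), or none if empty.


Simulating input #5 (b=0, y=1) step by step:
  B1->T, B1->T, B1->T, B1->T, B1->T, B1->T, B1->T, B1->T, B1->T, B1->T
  B1->T, B1->T, B1->T, B1->F, B2->T, B3->F, B6->F
deduplicating events, the covered set is: B1=T, B1=F, B2=T, B3=F, B6=F
Answer: B1=T, B1=F, B2=T, B3=F, B6=F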